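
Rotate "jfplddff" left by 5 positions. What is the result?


Input: "jfplddff", rotate left by 5
First 5 characters: "jfpld"
Remaining characters: "dff"
Concatenate remaining + first: "dff" + "jfpld" = "dffjfpld"

dffjfpld


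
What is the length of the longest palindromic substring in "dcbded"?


Input: "dcbded"
Checking substrings for palindromes:
  [3:6] "ded" (len 3) => palindrome
Longest palindromic substring: "ded" with length 3

3


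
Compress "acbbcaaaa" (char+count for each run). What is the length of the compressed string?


Input: acbbcaaaa
Runs:
  'a' x 1 => "a1"
  'c' x 1 => "c1"
  'b' x 2 => "b2"
  'c' x 1 => "c1"
  'a' x 4 => "a4"
Compressed: "a1c1b2c1a4"
Compressed length: 10

10


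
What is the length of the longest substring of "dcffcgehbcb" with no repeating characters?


Input: "dcffcgehbcb"
Sliding window (track last position of each char):
  Position 0 ('d'): window [0,0] length 1 -- new best
  Position 1 ('c'): window [0,1] length 2 -- new best
  Position 2 ('f'): window [0,2] length 3 -- new best
  Position 3 ('f'): repeat (last at 2), move window start to 3
  Position 3 ('f'): window [3,3] length 1
  Position 4 ('c'): window [3,4] length 2
  Position 5 ('g'): window [3,5] length 3
  Position 6 ('e'): window [3,6] length 4 -- new best
  Position 7 ('h'): window [3,7] length 5 -- new best
  Position 8 ('b'): window [3,8] length 6 -- new best
  Position 9 ('c'): repeat (last at 4), move window start to 5
  Position 9 ('c'): window [5,9] length 5
  Position 10 ('b'): repeat (last at 8), move window start to 9
  Position 10 ('b'): window [9,10] length 2
Longest substring with no repeats: "fcgehb" with length 6

6


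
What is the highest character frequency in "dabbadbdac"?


Input: dabbadbdac
Character counts:
  'a': 3
  'b': 3
  'c': 1
  'd': 3
Maximum frequency: 3

3


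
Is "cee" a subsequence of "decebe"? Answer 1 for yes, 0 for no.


Check if "cee" is a subsequence of "decebe"
Greedy scan:
  Position 0 ('d'): no match needed
  Position 1 ('e'): no match needed
  Position 2 ('c'): matches sub[0] = 'c'
  Position 3 ('e'): matches sub[1] = 'e'
  Position 4 ('b'): no match needed
  Position 5 ('e'): matches sub[2] = 'e'
All 3 characters matched => is a subsequence

1


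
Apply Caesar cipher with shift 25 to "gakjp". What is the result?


Caesar cipher: shift "gakjp" by 25
  'g' (pos 6) + 25 = pos 5 = 'f'
  'a' (pos 0) + 25 = pos 25 = 'z'
  'k' (pos 10) + 25 = pos 9 = 'j'
  'j' (pos 9) + 25 = pos 8 = 'i'
  'p' (pos 15) + 25 = pos 14 = 'o'
Result: fzjio

fzjio


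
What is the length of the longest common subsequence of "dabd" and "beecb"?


LCS of "dabd" and "beecb"
DP table:
           b    e    e    c    b
      0    0    0    0    0    0
  d   0    0    0    0    0    0
  a   0    0    0    0    0    0
  b   0    1    1    1    1    1
  d   0    1    1    1    1    1
LCS length = dp[4][5] = 1

1


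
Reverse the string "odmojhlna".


Input: odmojhlna
Reading characters right to left:
  Position 8: 'a'
  Position 7: 'n'
  Position 6: 'l'
  Position 5: 'h'
  Position 4: 'j'
  Position 3: 'o'
  Position 2: 'm'
  Position 1: 'd'
  Position 0: 'o'
Reversed: anlhjomdo

anlhjomdo


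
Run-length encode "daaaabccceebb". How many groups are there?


Input: daaaabccceebb
Scanning for consecutive runs:
  Group 1: 'd' x 1 (positions 0-0)
  Group 2: 'a' x 4 (positions 1-4)
  Group 3: 'b' x 1 (positions 5-5)
  Group 4: 'c' x 3 (positions 6-8)
  Group 5: 'e' x 2 (positions 9-10)
  Group 6: 'b' x 2 (positions 11-12)
Total groups: 6

6


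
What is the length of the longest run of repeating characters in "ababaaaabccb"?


Input: "ababaaaabccb"
Scanning for longest run:
  Position 1 ('b'): new char, reset run to 1
  Position 2 ('a'): new char, reset run to 1
  Position 3 ('b'): new char, reset run to 1
  Position 4 ('a'): new char, reset run to 1
  Position 5 ('a'): continues run of 'a', length=2
  Position 6 ('a'): continues run of 'a', length=3
  Position 7 ('a'): continues run of 'a', length=4
  Position 8 ('b'): new char, reset run to 1
  Position 9 ('c'): new char, reset run to 1
  Position 10 ('c'): continues run of 'c', length=2
  Position 11 ('b'): new char, reset run to 1
Longest run: 'a' with length 4

4


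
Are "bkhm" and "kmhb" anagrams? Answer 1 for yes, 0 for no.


Strings: "bkhm", "kmhb"
Sorted first:  bhkm
Sorted second: bhkm
Sorted forms match => anagrams

1


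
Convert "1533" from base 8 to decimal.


Input: "1533" in base 8
Positional expansion:
  Digit '1' (value 1) x 8^3 = 512
  Digit '5' (value 5) x 8^2 = 320
  Digit '3' (value 3) x 8^1 = 24
  Digit '3' (value 3) x 8^0 = 3
Sum = 859

859


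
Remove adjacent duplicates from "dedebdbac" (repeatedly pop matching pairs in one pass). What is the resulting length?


Input: dedebdbac
Stack-based adjacent duplicate removal:
  Read 'd': push. Stack: d
  Read 'e': push. Stack: de
  Read 'd': push. Stack: ded
  Read 'e': push. Stack: dede
  Read 'b': push. Stack: dedeb
  Read 'd': push. Stack: dedebd
  Read 'b': push. Stack: dedebdb
  Read 'a': push. Stack: dedebdba
  Read 'c': push. Stack: dedebdbac
Final stack: "dedebdbac" (length 9)

9


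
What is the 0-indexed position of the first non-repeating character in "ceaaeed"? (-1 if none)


Input: ceaaeed
Character frequencies:
  'a': 2
  'c': 1
  'd': 1
  'e': 3
Scanning left to right for freq == 1:
  Position 0 ('c'): unique! => answer = 0

0


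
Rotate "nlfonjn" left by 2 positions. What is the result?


Input: "nlfonjn", rotate left by 2
First 2 characters: "nl"
Remaining characters: "fonjn"
Concatenate remaining + first: "fonjn" + "nl" = "fonjnnl"

fonjnnl


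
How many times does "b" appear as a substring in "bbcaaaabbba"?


Searching for "b" in "bbcaaaabbba"
Scanning each position:
  Position 0: "b" => MATCH
  Position 1: "b" => MATCH
  Position 2: "c" => no
  Position 3: "a" => no
  Position 4: "a" => no
  Position 5: "a" => no
  Position 6: "a" => no
  Position 7: "b" => MATCH
  Position 8: "b" => MATCH
  Position 9: "b" => MATCH
  Position 10: "a" => no
Total occurrences: 5

5


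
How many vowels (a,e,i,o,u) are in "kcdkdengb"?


Input: kcdkdengb
Checking each character:
  'k' at position 0: consonant
  'c' at position 1: consonant
  'd' at position 2: consonant
  'k' at position 3: consonant
  'd' at position 4: consonant
  'e' at position 5: vowel (running total: 1)
  'n' at position 6: consonant
  'g' at position 7: consonant
  'b' at position 8: consonant
Total vowels: 1

1


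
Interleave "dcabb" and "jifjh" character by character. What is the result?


Interleaving "dcabb" and "jifjh":
  Position 0: 'd' from first, 'j' from second => "dj"
  Position 1: 'c' from first, 'i' from second => "ci"
  Position 2: 'a' from first, 'f' from second => "af"
  Position 3: 'b' from first, 'j' from second => "bj"
  Position 4: 'b' from first, 'h' from second => "bh"
Result: djciafbjbh

djciafbjbh


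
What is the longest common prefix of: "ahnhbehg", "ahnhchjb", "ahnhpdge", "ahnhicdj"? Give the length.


Words: ahnhbehg, ahnhchjb, ahnhpdge, ahnhicdj
  Position 0: all 'a' => match
  Position 1: all 'h' => match
  Position 2: all 'n' => match
  Position 3: all 'h' => match
  Position 4: ('b', 'c', 'p', 'i') => mismatch, stop
LCP = "ahnh" (length 4)

4


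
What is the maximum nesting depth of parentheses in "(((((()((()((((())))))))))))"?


Input: "(((((()((()((((())))))))))))"
Tracking depth:
  Position 0 '(': depth becomes 1
  Position 1 '(': depth becomes 2
  Position 2 '(': depth becomes 3
  Position 3 '(': depth becomes 4
  Position 4 '(': depth becomes 5
  Position 5 '(': depth becomes 6
  Position 6 ')': depth becomes 5
  Position 7 '(': depth becomes 6
  Position 8 '(': depth becomes 7
  Position 9 '(': depth becomes 8
  Position 10 ')': depth becomes 7
  Position 11 '(': depth becomes 8
  Position 12 '(': depth becomes 9
  Position 13 '(': depth becomes 10
  Position 14 '(': depth becomes 11
  Position 15 '(': depth becomes 12
  Position 16 ')': depth becomes 11
  Position 17 ')': depth becomes 10
  Position 18 ')': depth becomes 9
  Position 19 ')': depth becomes 8
  Position 20 ')': depth becomes 7
  Position 21 ')': depth becomes 6
  Position 22 ')': depth becomes 5
  Position 23 ')': depth becomes 4
  Position 24 ')': depth becomes 3
  Position 25 ')': depth becomes 2
  Position 26 ')': depth becomes 1
  Position 27 ')': depth becomes 0
Maximum depth reached: 12

12


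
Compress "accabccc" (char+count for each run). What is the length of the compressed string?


Input: accabccc
Runs:
  'a' x 1 => "a1"
  'c' x 2 => "c2"
  'a' x 1 => "a1"
  'b' x 1 => "b1"
  'c' x 3 => "c3"
Compressed: "a1c2a1b1c3"
Compressed length: 10

10


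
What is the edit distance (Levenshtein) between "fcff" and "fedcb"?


Computing edit distance: "fcff" -> "fedcb"
DP table:
           f    e    d    c    b
      0    1    2    3    4    5
  f   1    0    1    2    3    4
  c   2    1    1    2    2    3
  f   3    2    2    2    3    3
  f   4    3    3    3    3    4
Edit distance = dp[4][5] = 4

4


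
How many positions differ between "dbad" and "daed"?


Comparing "dbad" and "daed" position by position:
  Position 0: 'd' vs 'd' => same
  Position 1: 'b' vs 'a' => DIFFER
  Position 2: 'a' vs 'e' => DIFFER
  Position 3: 'd' vs 'd' => same
Positions that differ: 2

2


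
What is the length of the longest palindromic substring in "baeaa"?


Input: "baeaa"
Checking substrings for palindromes:
  [1:4] "aea" (len 3) => palindrome
  [3:5] "aa" (len 2) => palindrome
Longest palindromic substring: "aea" with length 3

3


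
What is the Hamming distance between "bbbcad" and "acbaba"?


Comparing "bbbcad" and "acbaba" position by position:
  Position 0: 'b' vs 'a' => differ
  Position 1: 'b' vs 'c' => differ
  Position 2: 'b' vs 'b' => same
  Position 3: 'c' vs 'a' => differ
  Position 4: 'a' vs 'b' => differ
  Position 5: 'd' vs 'a' => differ
Total differences (Hamming distance): 5

5


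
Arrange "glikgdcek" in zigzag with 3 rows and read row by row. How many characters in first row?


Zigzag "glikgdcek" into 3 rows:
Placing characters:
  'g' => row 0
  'l' => row 1
  'i' => row 2
  'k' => row 1
  'g' => row 0
  'd' => row 1
  'c' => row 2
  'e' => row 1
  'k' => row 0
Rows:
  Row 0: "ggk"
  Row 1: "lkde"
  Row 2: "ic"
First row length: 3

3


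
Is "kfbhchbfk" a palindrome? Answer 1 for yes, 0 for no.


Input: kfbhchbfk
Reversed: kfbhchbfk
  Compare pos 0 ('k') with pos 8 ('k'): match
  Compare pos 1 ('f') with pos 7 ('f'): match
  Compare pos 2 ('b') with pos 6 ('b'): match
  Compare pos 3 ('h') with pos 5 ('h'): match
Result: palindrome

1


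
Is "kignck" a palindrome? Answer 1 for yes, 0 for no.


Input: kignck
Reversed: kcngik
  Compare pos 0 ('k') with pos 5 ('k'): match
  Compare pos 1 ('i') with pos 4 ('c'): MISMATCH
  Compare pos 2 ('g') with pos 3 ('n'): MISMATCH
Result: not a palindrome

0


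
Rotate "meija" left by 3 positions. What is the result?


Input: "meija", rotate left by 3
First 3 characters: "mei"
Remaining characters: "ja"
Concatenate remaining + first: "ja" + "mei" = "jamei"

jamei


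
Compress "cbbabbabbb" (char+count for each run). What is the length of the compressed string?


Input: cbbabbabbb
Runs:
  'c' x 1 => "c1"
  'b' x 2 => "b2"
  'a' x 1 => "a1"
  'b' x 2 => "b2"
  'a' x 1 => "a1"
  'b' x 3 => "b3"
Compressed: "c1b2a1b2a1b3"
Compressed length: 12

12


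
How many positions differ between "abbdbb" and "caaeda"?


Comparing "abbdbb" and "caaeda" position by position:
  Position 0: 'a' vs 'c' => DIFFER
  Position 1: 'b' vs 'a' => DIFFER
  Position 2: 'b' vs 'a' => DIFFER
  Position 3: 'd' vs 'e' => DIFFER
  Position 4: 'b' vs 'd' => DIFFER
  Position 5: 'b' vs 'a' => DIFFER
Positions that differ: 6

6


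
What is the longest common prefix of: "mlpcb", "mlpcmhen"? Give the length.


Words: mlpcb, mlpcmhen
  Position 0: all 'm' => match
  Position 1: all 'l' => match
  Position 2: all 'p' => match
  Position 3: all 'c' => match
  Position 4: ('b', 'm') => mismatch, stop
LCP = "mlpc" (length 4)

4


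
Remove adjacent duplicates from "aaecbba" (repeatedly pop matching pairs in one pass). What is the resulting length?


Input: aaecbba
Stack-based adjacent duplicate removal:
  Read 'a': push. Stack: a
  Read 'a': matches stack top 'a' => pop. Stack: (empty)
  Read 'e': push. Stack: e
  Read 'c': push. Stack: ec
  Read 'b': push. Stack: ecb
  Read 'b': matches stack top 'b' => pop. Stack: ec
  Read 'a': push. Stack: eca
Final stack: "eca" (length 3)

3


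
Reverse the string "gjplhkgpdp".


Input: gjplhkgpdp
Reading characters right to left:
  Position 9: 'p'
  Position 8: 'd'
  Position 7: 'p'
  Position 6: 'g'
  Position 5: 'k'
  Position 4: 'h'
  Position 3: 'l'
  Position 2: 'p'
  Position 1: 'j'
  Position 0: 'g'
Reversed: pdpgkhlpjg

pdpgkhlpjg


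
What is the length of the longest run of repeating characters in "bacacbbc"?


Input: "bacacbbc"
Scanning for longest run:
  Position 1 ('a'): new char, reset run to 1
  Position 2 ('c'): new char, reset run to 1
  Position 3 ('a'): new char, reset run to 1
  Position 4 ('c'): new char, reset run to 1
  Position 5 ('b'): new char, reset run to 1
  Position 6 ('b'): continues run of 'b', length=2
  Position 7 ('c'): new char, reset run to 1
Longest run: 'b' with length 2

2


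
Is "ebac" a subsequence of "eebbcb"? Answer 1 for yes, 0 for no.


Check if "ebac" is a subsequence of "eebbcb"
Greedy scan:
  Position 0 ('e'): matches sub[0] = 'e'
  Position 1 ('e'): no match needed
  Position 2 ('b'): matches sub[1] = 'b'
  Position 3 ('b'): no match needed
  Position 4 ('c'): no match needed
  Position 5 ('b'): no match needed
Only matched 2/4 characters => not a subsequence

0


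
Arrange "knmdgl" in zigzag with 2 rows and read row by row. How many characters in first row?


Zigzag "knmdgl" into 2 rows:
Placing characters:
  'k' => row 0
  'n' => row 1
  'm' => row 0
  'd' => row 1
  'g' => row 0
  'l' => row 1
Rows:
  Row 0: "kmg"
  Row 1: "ndl"
First row length: 3

3


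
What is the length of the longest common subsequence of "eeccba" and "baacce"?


LCS of "eeccba" and "baacce"
DP table:
           b    a    a    c    c    e
      0    0    0    0    0    0    0
  e   0    0    0    0    0    0    1
  e   0    0    0    0    0    0    1
  c   0    0    0    0    1    1    1
  c   0    0    0    0    1    2    2
  b   0    1    1    1    1    2    2
  a   0    1    2    2    2    2    2
LCS length = dp[6][6] = 2

2


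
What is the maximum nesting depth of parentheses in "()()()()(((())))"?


Input: "()()()()(((())))"
Tracking depth:
  Position 0 '(': depth becomes 1
  Position 1 ')': depth becomes 0
  Position 2 '(': depth becomes 1
  Position 3 ')': depth becomes 0
  Position 4 '(': depth becomes 1
  Position 5 ')': depth becomes 0
  Position 6 '(': depth becomes 1
  Position 7 ')': depth becomes 0
  Position 8 '(': depth becomes 1
  Position 9 '(': depth becomes 2
  Position 10 '(': depth becomes 3
  Position 11 '(': depth becomes 4
  Position 12 ')': depth becomes 3
  Position 13 ')': depth becomes 2
  Position 14 ')': depth becomes 1
  Position 15 ')': depth becomes 0
Maximum depth reached: 4

4


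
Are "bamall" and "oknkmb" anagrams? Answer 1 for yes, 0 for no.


Strings: "bamall", "oknkmb"
Sorted first:  aabllm
Sorted second: bkkmno
Differ at position 0: 'a' vs 'b' => not anagrams

0


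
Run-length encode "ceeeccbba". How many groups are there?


Input: ceeeccbba
Scanning for consecutive runs:
  Group 1: 'c' x 1 (positions 0-0)
  Group 2: 'e' x 3 (positions 1-3)
  Group 3: 'c' x 2 (positions 4-5)
  Group 4: 'b' x 2 (positions 6-7)
  Group 5: 'a' x 1 (positions 8-8)
Total groups: 5

5


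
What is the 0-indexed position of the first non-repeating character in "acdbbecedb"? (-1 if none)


Input: acdbbecedb
Character frequencies:
  'a': 1
  'b': 3
  'c': 2
  'd': 2
  'e': 2
Scanning left to right for freq == 1:
  Position 0 ('a'): unique! => answer = 0

0


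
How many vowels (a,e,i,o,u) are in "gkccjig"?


Input: gkccjig
Checking each character:
  'g' at position 0: consonant
  'k' at position 1: consonant
  'c' at position 2: consonant
  'c' at position 3: consonant
  'j' at position 4: consonant
  'i' at position 5: vowel (running total: 1)
  'g' at position 6: consonant
Total vowels: 1

1


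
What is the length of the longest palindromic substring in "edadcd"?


Input: "edadcd"
Checking substrings for palindromes:
  [1:4] "dad" (len 3) => palindrome
  [3:6] "dcd" (len 3) => palindrome
Longest palindromic substring: "dad" with length 3

3


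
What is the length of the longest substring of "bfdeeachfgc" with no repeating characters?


Input: "bfdeeachfgc"
Sliding window (track last position of each char):
  Position 0 ('b'): window [0,0] length 1 -- new best
  Position 1 ('f'): window [0,1] length 2 -- new best
  Position 2 ('d'): window [0,2] length 3 -- new best
  Position 3 ('e'): window [0,3] length 4 -- new best
  Position 4 ('e'): repeat (last at 3), move window start to 4
  Position 4 ('e'): window [4,4] length 1
  Position 5 ('a'): window [4,5] length 2
  Position 6 ('c'): window [4,6] length 3
  Position 7 ('h'): window [4,7] length 4
  Position 8 ('f'): window [4,8] length 5 -- new best
  Position 9 ('g'): window [4,9] length 6 -- new best
  Position 10 ('c'): repeat (last at 6), move window start to 7
  Position 10 ('c'): window [7,10] length 4
Longest substring with no repeats: "eachfg" with length 6

6


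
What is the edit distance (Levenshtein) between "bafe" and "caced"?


Computing edit distance: "bafe" -> "caced"
DP table:
           c    a    c    e    d
      0    1    2    3    4    5
  b   1    1    2    3    4    5
  a   2    2    1    2    3    4
  f   3    3    2    2    3    4
  e   4    4    3    3    2    3
Edit distance = dp[4][5] = 3

3


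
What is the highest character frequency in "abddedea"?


Input: abddedea
Character counts:
  'a': 2
  'b': 1
  'd': 3
  'e': 2
Maximum frequency: 3

3


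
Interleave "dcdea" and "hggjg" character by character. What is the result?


Interleaving "dcdea" and "hggjg":
  Position 0: 'd' from first, 'h' from second => "dh"
  Position 1: 'c' from first, 'g' from second => "cg"
  Position 2: 'd' from first, 'g' from second => "dg"
  Position 3: 'e' from first, 'j' from second => "ej"
  Position 4: 'a' from first, 'g' from second => "ag"
Result: dhcgdgejag

dhcgdgejag


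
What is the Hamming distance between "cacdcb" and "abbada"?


Comparing "cacdcb" and "abbada" position by position:
  Position 0: 'c' vs 'a' => differ
  Position 1: 'a' vs 'b' => differ
  Position 2: 'c' vs 'b' => differ
  Position 3: 'd' vs 'a' => differ
  Position 4: 'c' vs 'd' => differ
  Position 5: 'b' vs 'a' => differ
Total differences (Hamming distance): 6

6


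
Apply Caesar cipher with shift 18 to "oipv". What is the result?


Caesar cipher: shift "oipv" by 18
  'o' (pos 14) + 18 = pos 6 = 'g'
  'i' (pos 8) + 18 = pos 0 = 'a'
  'p' (pos 15) + 18 = pos 7 = 'h'
  'v' (pos 21) + 18 = pos 13 = 'n'
Result: gahn

gahn


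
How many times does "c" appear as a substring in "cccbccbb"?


Searching for "c" in "cccbccbb"
Scanning each position:
  Position 0: "c" => MATCH
  Position 1: "c" => MATCH
  Position 2: "c" => MATCH
  Position 3: "b" => no
  Position 4: "c" => MATCH
  Position 5: "c" => MATCH
  Position 6: "b" => no
  Position 7: "b" => no
Total occurrences: 5

5


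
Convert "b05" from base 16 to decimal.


Input: "b05" in base 16
Positional expansion:
  Digit 'b' (value 11) x 16^2 = 2816
  Digit '0' (value 0) x 16^1 = 0
  Digit '5' (value 5) x 16^0 = 5
Sum = 2821

2821


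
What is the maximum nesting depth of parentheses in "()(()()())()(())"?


Input: "()(()()())()(())"
Tracking depth:
  Position 0 '(': depth becomes 1
  Position 1 ')': depth becomes 0
  Position 2 '(': depth becomes 1
  Position 3 '(': depth becomes 2
  Position 4 ')': depth becomes 1
  Position 5 '(': depth becomes 2
  Position 6 ')': depth becomes 1
  Position 7 '(': depth becomes 2
  Position 8 ')': depth becomes 1
  Position 9 ')': depth becomes 0
  Position 10 '(': depth becomes 1
  Position 11 ')': depth becomes 0
  Position 12 '(': depth becomes 1
  Position 13 '(': depth becomes 2
  Position 14 ')': depth becomes 1
  Position 15 ')': depth becomes 0
Maximum depth reached: 2

2


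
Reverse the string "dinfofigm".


Input: dinfofigm
Reading characters right to left:
  Position 8: 'm'
  Position 7: 'g'
  Position 6: 'i'
  Position 5: 'f'
  Position 4: 'o'
  Position 3: 'f'
  Position 2: 'n'
  Position 1: 'i'
  Position 0: 'd'
Reversed: mgifofnid

mgifofnid


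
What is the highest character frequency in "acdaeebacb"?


Input: acdaeebacb
Character counts:
  'a': 3
  'b': 2
  'c': 2
  'd': 1
  'e': 2
Maximum frequency: 3

3


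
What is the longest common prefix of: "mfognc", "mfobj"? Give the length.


Words: mfognc, mfobj
  Position 0: all 'm' => match
  Position 1: all 'f' => match
  Position 2: all 'o' => match
  Position 3: ('g', 'b') => mismatch, stop
LCP = "mfo" (length 3)

3


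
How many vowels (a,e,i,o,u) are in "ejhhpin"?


Input: ejhhpin
Checking each character:
  'e' at position 0: vowel (running total: 1)
  'j' at position 1: consonant
  'h' at position 2: consonant
  'h' at position 3: consonant
  'p' at position 4: consonant
  'i' at position 5: vowel (running total: 2)
  'n' at position 6: consonant
Total vowels: 2

2


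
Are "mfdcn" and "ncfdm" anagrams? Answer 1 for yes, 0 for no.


Strings: "mfdcn", "ncfdm"
Sorted first:  cdfmn
Sorted second: cdfmn
Sorted forms match => anagrams

1


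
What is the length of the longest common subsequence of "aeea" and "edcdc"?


LCS of "aeea" and "edcdc"
DP table:
           e    d    c    d    c
      0    0    0    0    0    0
  a   0    0    0    0    0    0
  e   0    1    1    1    1    1
  e   0    1    1    1    1    1
  a   0    1    1    1    1    1
LCS length = dp[4][5] = 1

1


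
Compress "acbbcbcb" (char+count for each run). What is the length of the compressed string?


Input: acbbcbcb
Runs:
  'a' x 1 => "a1"
  'c' x 1 => "c1"
  'b' x 2 => "b2"
  'c' x 1 => "c1"
  'b' x 1 => "b1"
  'c' x 1 => "c1"
  'b' x 1 => "b1"
Compressed: "a1c1b2c1b1c1b1"
Compressed length: 14

14


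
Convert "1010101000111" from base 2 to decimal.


Input: "1010101000111" in base 2
Positional expansion:
  Digit '1' (value 1) x 2^12 = 4096
  Digit '0' (value 0) x 2^11 = 0
  Digit '1' (value 1) x 2^10 = 1024
  Digit '0' (value 0) x 2^9 = 0
  Digit '1' (value 1) x 2^8 = 256
  Digit '0' (value 0) x 2^7 = 0
  Digit '1' (value 1) x 2^6 = 64
  Digit '0' (value 0) x 2^5 = 0
  Digit '0' (value 0) x 2^4 = 0
  Digit '0' (value 0) x 2^3 = 0
  Digit '1' (value 1) x 2^2 = 4
  Digit '1' (value 1) x 2^1 = 2
  Digit '1' (value 1) x 2^0 = 1
Sum = 5447

5447


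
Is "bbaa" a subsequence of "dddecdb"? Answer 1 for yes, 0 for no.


Check if "bbaa" is a subsequence of "dddecdb"
Greedy scan:
  Position 0 ('d'): no match needed
  Position 1 ('d'): no match needed
  Position 2 ('d'): no match needed
  Position 3 ('e'): no match needed
  Position 4 ('c'): no match needed
  Position 5 ('d'): no match needed
  Position 6 ('b'): matches sub[0] = 'b'
Only matched 1/4 characters => not a subsequence

0


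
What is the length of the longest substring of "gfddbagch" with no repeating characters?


Input: "gfddbagch"
Sliding window (track last position of each char):
  Position 0 ('g'): window [0,0] length 1 -- new best
  Position 1 ('f'): window [0,1] length 2 -- new best
  Position 2 ('d'): window [0,2] length 3 -- new best
  Position 3 ('d'): repeat (last at 2), move window start to 3
  Position 3 ('d'): window [3,3] length 1
  Position 4 ('b'): window [3,4] length 2
  Position 5 ('a'): window [3,5] length 3
  Position 6 ('g'): window [3,6] length 4 -- new best
  Position 7 ('c'): window [3,7] length 5 -- new best
  Position 8 ('h'): window [3,8] length 6 -- new best
Longest substring with no repeats: "dbagch" with length 6

6


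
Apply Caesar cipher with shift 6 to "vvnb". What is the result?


Caesar cipher: shift "vvnb" by 6
  'v' (pos 21) + 6 = pos 1 = 'b'
  'v' (pos 21) + 6 = pos 1 = 'b'
  'n' (pos 13) + 6 = pos 19 = 't'
  'b' (pos 1) + 6 = pos 7 = 'h'
Result: bbth

bbth


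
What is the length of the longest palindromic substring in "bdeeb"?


Input: "bdeeb"
Checking substrings for palindromes:
  [2:4] "ee" (len 2) => palindrome
Longest palindromic substring: "ee" with length 2

2


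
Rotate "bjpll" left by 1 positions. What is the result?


Input: "bjpll", rotate left by 1
First 1 characters: "b"
Remaining characters: "jpll"
Concatenate remaining + first: "jpll" + "b" = "jpllb"

jpllb


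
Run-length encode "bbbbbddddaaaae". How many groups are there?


Input: bbbbbddddaaaae
Scanning for consecutive runs:
  Group 1: 'b' x 5 (positions 0-4)
  Group 2: 'd' x 4 (positions 5-8)
  Group 3: 'a' x 4 (positions 9-12)
  Group 4: 'e' x 1 (positions 13-13)
Total groups: 4

4


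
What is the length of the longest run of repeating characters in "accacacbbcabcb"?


Input: "accacacbbcabcb"
Scanning for longest run:
  Position 1 ('c'): new char, reset run to 1
  Position 2 ('c'): continues run of 'c', length=2
  Position 3 ('a'): new char, reset run to 1
  Position 4 ('c'): new char, reset run to 1
  Position 5 ('a'): new char, reset run to 1
  Position 6 ('c'): new char, reset run to 1
  Position 7 ('b'): new char, reset run to 1
  Position 8 ('b'): continues run of 'b', length=2
  Position 9 ('c'): new char, reset run to 1
  Position 10 ('a'): new char, reset run to 1
  Position 11 ('b'): new char, reset run to 1
  Position 12 ('c'): new char, reset run to 1
  Position 13 ('b'): new char, reset run to 1
Longest run: 'c' with length 2

2


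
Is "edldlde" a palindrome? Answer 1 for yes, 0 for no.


Input: edldlde
Reversed: edldlde
  Compare pos 0 ('e') with pos 6 ('e'): match
  Compare pos 1 ('d') with pos 5 ('d'): match
  Compare pos 2 ('l') with pos 4 ('l'): match
Result: palindrome

1


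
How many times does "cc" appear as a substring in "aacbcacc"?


Searching for "cc" in "aacbcacc"
Scanning each position:
  Position 0: "aa" => no
  Position 1: "ac" => no
  Position 2: "cb" => no
  Position 3: "bc" => no
  Position 4: "ca" => no
  Position 5: "ac" => no
  Position 6: "cc" => MATCH
Total occurrences: 1

1


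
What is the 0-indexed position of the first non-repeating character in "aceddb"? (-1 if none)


Input: aceddb
Character frequencies:
  'a': 1
  'b': 1
  'c': 1
  'd': 2
  'e': 1
Scanning left to right for freq == 1:
  Position 0 ('a'): unique! => answer = 0

0


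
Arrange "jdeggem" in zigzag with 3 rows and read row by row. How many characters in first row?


Zigzag "jdeggem" into 3 rows:
Placing characters:
  'j' => row 0
  'd' => row 1
  'e' => row 2
  'g' => row 1
  'g' => row 0
  'e' => row 1
  'm' => row 2
Rows:
  Row 0: "jg"
  Row 1: "dge"
  Row 2: "em"
First row length: 2

2


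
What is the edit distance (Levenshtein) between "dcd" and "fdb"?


Computing edit distance: "dcd" -> "fdb"
DP table:
           f    d    b
      0    1    2    3
  d   1    1    1    2
  c   2    2    2    2
  d   3    3    2    3
Edit distance = dp[3][3] = 3

3


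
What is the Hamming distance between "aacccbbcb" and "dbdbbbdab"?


Comparing "aacccbbcb" and "dbdbbbdab" position by position:
  Position 0: 'a' vs 'd' => differ
  Position 1: 'a' vs 'b' => differ
  Position 2: 'c' vs 'd' => differ
  Position 3: 'c' vs 'b' => differ
  Position 4: 'c' vs 'b' => differ
  Position 5: 'b' vs 'b' => same
  Position 6: 'b' vs 'd' => differ
  Position 7: 'c' vs 'a' => differ
  Position 8: 'b' vs 'b' => same
Total differences (Hamming distance): 7

7


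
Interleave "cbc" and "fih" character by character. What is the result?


Interleaving "cbc" and "fih":
  Position 0: 'c' from first, 'f' from second => "cf"
  Position 1: 'b' from first, 'i' from second => "bi"
  Position 2: 'c' from first, 'h' from second => "ch"
Result: cfbich

cfbich


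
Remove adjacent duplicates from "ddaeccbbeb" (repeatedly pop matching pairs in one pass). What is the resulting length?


Input: ddaeccbbeb
Stack-based adjacent duplicate removal:
  Read 'd': push. Stack: d
  Read 'd': matches stack top 'd' => pop. Stack: (empty)
  Read 'a': push. Stack: a
  Read 'e': push. Stack: ae
  Read 'c': push. Stack: aec
  Read 'c': matches stack top 'c' => pop. Stack: ae
  Read 'b': push. Stack: aeb
  Read 'b': matches stack top 'b' => pop. Stack: ae
  Read 'e': matches stack top 'e' => pop. Stack: a
  Read 'b': push. Stack: ab
Final stack: "ab" (length 2)

2


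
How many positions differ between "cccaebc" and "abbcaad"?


Comparing "cccaebc" and "abbcaad" position by position:
  Position 0: 'c' vs 'a' => DIFFER
  Position 1: 'c' vs 'b' => DIFFER
  Position 2: 'c' vs 'b' => DIFFER
  Position 3: 'a' vs 'c' => DIFFER
  Position 4: 'e' vs 'a' => DIFFER
  Position 5: 'b' vs 'a' => DIFFER
  Position 6: 'c' vs 'd' => DIFFER
Positions that differ: 7

7


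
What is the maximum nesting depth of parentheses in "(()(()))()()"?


Input: "(()(()))()()"
Tracking depth:
  Position 0 '(': depth becomes 1
  Position 1 '(': depth becomes 2
  Position 2 ')': depth becomes 1
  Position 3 '(': depth becomes 2
  Position 4 '(': depth becomes 3
  Position 5 ')': depth becomes 2
  Position 6 ')': depth becomes 1
  Position 7 ')': depth becomes 0
  Position 8 '(': depth becomes 1
  Position 9 ')': depth becomes 0
  Position 10 '(': depth becomes 1
  Position 11 ')': depth becomes 0
Maximum depth reached: 3

3


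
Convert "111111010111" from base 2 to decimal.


Input: "111111010111" in base 2
Positional expansion:
  Digit '1' (value 1) x 2^11 = 2048
  Digit '1' (value 1) x 2^10 = 1024
  Digit '1' (value 1) x 2^9 = 512
  Digit '1' (value 1) x 2^8 = 256
  Digit '1' (value 1) x 2^7 = 128
  Digit '1' (value 1) x 2^6 = 64
  Digit '0' (value 0) x 2^5 = 0
  Digit '1' (value 1) x 2^4 = 16
  Digit '0' (value 0) x 2^3 = 0
  Digit '1' (value 1) x 2^2 = 4
  Digit '1' (value 1) x 2^1 = 2
  Digit '1' (value 1) x 2^0 = 1
Sum = 4055

4055


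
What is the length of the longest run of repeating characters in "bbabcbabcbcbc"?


Input: "bbabcbabcbcbc"
Scanning for longest run:
  Position 1 ('b'): continues run of 'b', length=2
  Position 2 ('a'): new char, reset run to 1
  Position 3 ('b'): new char, reset run to 1
  Position 4 ('c'): new char, reset run to 1
  Position 5 ('b'): new char, reset run to 1
  Position 6 ('a'): new char, reset run to 1
  Position 7 ('b'): new char, reset run to 1
  Position 8 ('c'): new char, reset run to 1
  Position 9 ('b'): new char, reset run to 1
  Position 10 ('c'): new char, reset run to 1
  Position 11 ('b'): new char, reset run to 1
  Position 12 ('c'): new char, reset run to 1
Longest run: 'b' with length 2

2


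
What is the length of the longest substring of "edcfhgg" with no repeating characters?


Input: "edcfhgg"
Sliding window (track last position of each char):
  Position 0 ('e'): window [0,0] length 1 -- new best
  Position 1 ('d'): window [0,1] length 2 -- new best
  Position 2 ('c'): window [0,2] length 3 -- new best
  Position 3 ('f'): window [0,3] length 4 -- new best
  Position 4 ('h'): window [0,4] length 5 -- new best
  Position 5 ('g'): window [0,5] length 6 -- new best
  Position 6 ('g'): repeat (last at 5), move window start to 6
  Position 6 ('g'): window [6,6] length 1
Longest substring with no repeats: "edcfhg" with length 6

6


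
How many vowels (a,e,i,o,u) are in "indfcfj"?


Input: indfcfj
Checking each character:
  'i' at position 0: vowel (running total: 1)
  'n' at position 1: consonant
  'd' at position 2: consonant
  'f' at position 3: consonant
  'c' at position 4: consonant
  'f' at position 5: consonant
  'j' at position 6: consonant
Total vowels: 1

1


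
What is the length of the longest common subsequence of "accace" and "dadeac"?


LCS of "accace" and "dadeac"
DP table:
           d    a    d    e    a    c
      0    0    0    0    0    0    0
  a   0    0    1    1    1    1    1
  c   0    0    1    1    1    1    2
  c   0    0    1    1    1    1    2
  a   0    0    1    1    1    2    2
  c   0    0    1    1    1    2    3
  e   0    0    1    1    2    2    3
LCS length = dp[6][6] = 3

3


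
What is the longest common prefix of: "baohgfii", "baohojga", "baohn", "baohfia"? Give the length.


Words: baohgfii, baohojga, baohn, baohfia
  Position 0: all 'b' => match
  Position 1: all 'a' => match
  Position 2: all 'o' => match
  Position 3: all 'h' => match
  Position 4: ('g', 'o', 'n', 'f') => mismatch, stop
LCP = "baoh" (length 4)

4


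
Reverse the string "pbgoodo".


Input: pbgoodo
Reading characters right to left:
  Position 6: 'o'
  Position 5: 'd'
  Position 4: 'o'
  Position 3: 'o'
  Position 2: 'g'
  Position 1: 'b'
  Position 0: 'p'
Reversed: odoogbp

odoogbp


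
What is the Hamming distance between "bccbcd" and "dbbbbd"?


Comparing "bccbcd" and "dbbbbd" position by position:
  Position 0: 'b' vs 'd' => differ
  Position 1: 'c' vs 'b' => differ
  Position 2: 'c' vs 'b' => differ
  Position 3: 'b' vs 'b' => same
  Position 4: 'c' vs 'b' => differ
  Position 5: 'd' vs 'd' => same
Total differences (Hamming distance): 4

4


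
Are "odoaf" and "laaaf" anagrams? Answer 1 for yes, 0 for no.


Strings: "odoaf", "laaaf"
Sorted first:  adfoo
Sorted second: aaafl
Differ at position 1: 'd' vs 'a' => not anagrams

0


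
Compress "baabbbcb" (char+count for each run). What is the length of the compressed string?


Input: baabbbcb
Runs:
  'b' x 1 => "b1"
  'a' x 2 => "a2"
  'b' x 3 => "b3"
  'c' x 1 => "c1"
  'b' x 1 => "b1"
Compressed: "b1a2b3c1b1"
Compressed length: 10

10


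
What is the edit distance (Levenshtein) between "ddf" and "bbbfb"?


Computing edit distance: "ddf" -> "bbbfb"
DP table:
           b    b    b    f    b
      0    1    2    3    4    5
  d   1    1    2    3    4    5
  d   2    2    2    3    4    5
  f   3    3    3    3    3    4
Edit distance = dp[3][5] = 4

4


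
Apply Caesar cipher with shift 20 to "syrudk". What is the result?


Caesar cipher: shift "syrudk" by 20
  's' (pos 18) + 20 = pos 12 = 'm'
  'y' (pos 24) + 20 = pos 18 = 's'
  'r' (pos 17) + 20 = pos 11 = 'l'
  'u' (pos 20) + 20 = pos 14 = 'o'
  'd' (pos 3) + 20 = pos 23 = 'x'
  'k' (pos 10) + 20 = pos 4 = 'e'
Result: msloxe

msloxe


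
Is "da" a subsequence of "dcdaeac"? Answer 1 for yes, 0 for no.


Check if "da" is a subsequence of "dcdaeac"
Greedy scan:
  Position 0 ('d'): matches sub[0] = 'd'
  Position 1 ('c'): no match needed
  Position 2 ('d'): no match needed
  Position 3 ('a'): matches sub[1] = 'a'
  Position 4 ('e'): no match needed
  Position 5 ('a'): no match needed
  Position 6 ('c'): no match needed
All 2 characters matched => is a subsequence

1


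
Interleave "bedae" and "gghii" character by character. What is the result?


Interleaving "bedae" and "gghii":
  Position 0: 'b' from first, 'g' from second => "bg"
  Position 1: 'e' from first, 'g' from second => "eg"
  Position 2: 'd' from first, 'h' from second => "dh"
  Position 3: 'a' from first, 'i' from second => "ai"
  Position 4: 'e' from first, 'i' from second => "ei"
Result: bgegdhaiei

bgegdhaiei


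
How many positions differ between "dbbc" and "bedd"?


Comparing "dbbc" and "bedd" position by position:
  Position 0: 'd' vs 'b' => DIFFER
  Position 1: 'b' vs 'e' => DIFFER
  Position 2: 'b' vs 'd' => DIFFER
  Position 3: 'c' vs 'd' => DIFFER
Positions that differ: 4

4


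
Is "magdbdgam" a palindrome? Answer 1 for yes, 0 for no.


Input: magdbdgam
Reversed: magdbdgam
  Compare pos 0 ('m') with pos 8 ('m'): match
  Compare pos 1 ('a') with pos 7 ('a'): match
  Compare pos 2 ('g') with pos 6 ('g'): match
  Compare pos 3 ('d') with pos 5 ('d'): match
Result: palindrome

1


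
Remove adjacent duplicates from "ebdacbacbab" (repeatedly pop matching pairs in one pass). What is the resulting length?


Input: ebdacbacbab
Stack-based adjacent duplicate removal:
  Read 'e': push. Stack: e
  Read 'b': push. Stack: eb
  Read 'd': push. Stack: ebd
  Read 'a': push. Stack: ebda
  Read 'c': push. Stack: ebdac
  Read 'b': push. Stack: ebdacb
  Read 'a': push. Stack: ebdacba
  Read 'c': push. Stack: ebdacbac
  Read 'b': push. Stack: ebdacbacb
  Read 'a': push. Stack: ebdacbacba
  Read 'b': push. Stack: ebdacbacbab
Final stack: "ebdacbacbab" (length 11)

11


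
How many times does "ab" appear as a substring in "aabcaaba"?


Searching for "ab" in "aabcaaba"
Scanning each position:
  Position 0: "aa" => no
  Position 1: "ab" => MATCH
  Position 2: "bc" => no
  Position 3: "ca" => no
  Position 4: "aa" => no
  Position 5: "ab" => MATCH
  Position 6: "ba" => no
Total occurrences: 2

2


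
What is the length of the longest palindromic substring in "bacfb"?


Input: "bacfb"
Checking substrings for palindromes:
  No multi-char palindromic substrings found
Longest palindromic substring: "b" with length 1

1


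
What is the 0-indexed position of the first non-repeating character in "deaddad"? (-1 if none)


Input: deaddad
Character frequencies:
  'a': 2
  'd': 4
  'e': 1
Scanning left to right for freq == 1:
  Position 0 ('d'): freq=4, skip
  Position 1 ('e'): unique! => answer = 1

1


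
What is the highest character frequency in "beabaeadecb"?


Input: beabaeadecb
Character counts:
  'a': 3
  'b': 3
  'c': 1
  'd': 1
  'e': 3
Maximum frequency: 3

3


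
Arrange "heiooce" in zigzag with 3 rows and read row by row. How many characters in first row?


Zigzag "heiooce" into 3 rows:
Placing characters:
  'h' => row 0
  'e' => row 1
  'i' => row 2
  'o' => row 1
  'o' => row 0
  'c' => row 1
  'e' => row 2
Rows:
  Row 0: "ho"
  Row 1: "eoc"
  Row 2: "ie"
First row length: 2

2


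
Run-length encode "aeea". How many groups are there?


Input: aeea
Scanning for consecutive runs:
  Group 1: 'a' x 1 (positions 0-0)
  Group 2: 'e' x 2 (positions 1-2)
  Group 3: 'a' x 1 (positions 3-3)
Total groups: 3

3


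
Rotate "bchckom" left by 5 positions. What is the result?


Input: "bchckom", rotate left by 5
First 5 characters: "bchck"
Remaining characters: "om"
Concatenate remaining + first: "om" + "bchck" = "ombchck"

ombchck


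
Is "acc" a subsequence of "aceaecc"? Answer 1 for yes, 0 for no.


Check if "acc" is a subsequence of "aceaecc"
Greedy scan:
  Position 0 ('a'): matches sub[0] = 'a'
  Position 1 ('c'): matches sub[1] = 'c'
  Position 2 ('e'): no match needed
  Position 3 ('a'): no match needed
  Position 4 ('e'): no match needed
  Position 5 ('c'): matches sub[2] = 'c'
  Position 6 ('c'): no match needed
All 3 characters matched => is a subsequence

1


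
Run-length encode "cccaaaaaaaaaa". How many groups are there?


Input: cccaaaaaaaaaa
Scanning for consecutive runs:
  Group 1: 'c' x 3 (positions 0-2)
  Group 2: 'a' x 10 (positions 3-12)
Total groups: 2

2


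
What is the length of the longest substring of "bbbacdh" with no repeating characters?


Input: "bbbacdh"
Sliding window (track last position of each char):
  Position 0 ('b'): window [0,0] length 1 -- new best
  Position 1 ('b'): repeat (last at 0), move window start to 1
  Position 1 ('b'): window [1,1] length 1
  Position 2 ('b'): repeat (last at 1), move window start to 2
  Position 2 ('b'): window [2,2] length 1
  Position 3 ('a'): window [2,3] length 2 -- new best
  Position 4 ('c'): window [2,4] length 3 -- new best
  Position 5 ('d'): window [2,5] length 4 -- new best
  Position 6 ('h'): window [2,6] length 5 -- new best
Longest substring with no repeats: "bacdh" with length 5

5


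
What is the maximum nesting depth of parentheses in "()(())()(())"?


Input: "()(())()(())"
Tracking depth:
  Position 0 '(': depth becomes 1
  Position 1 ')': depth becomes 0
  Position 2 '(': depth becomes 1
  Position 3 '(': depth becomes 2
  Position 4 ')': depth becomes 1
  Position 5 ')': depth becomes 0
  Position 6 '(': depth becomes 1
  Position 7 ')': depth becomes 0
  Position 8 '(': depth becomes 1
  Position 9 '(': depth becomes 2
  Position 10 ')': depth becomes 1
  Position 11 ')': depth becomes 0
Maximum depth reached: 2

2
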